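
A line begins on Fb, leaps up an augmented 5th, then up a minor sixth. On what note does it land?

An augmented fifth up from Fb is C (letter C, 8 semitones up).
A minor sixth up from C is Ab (letter A, 8 semitones up).

Ab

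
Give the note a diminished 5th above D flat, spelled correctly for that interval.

Abb

D up a perfect fifth is A, so the target letter is A.
From Db, a diminished fifth is 6 semitones up: Abb.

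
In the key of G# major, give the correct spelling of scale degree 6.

The G# major scale runs G# A# B# C# D# E# F##.
Degree 6 is E#.

E#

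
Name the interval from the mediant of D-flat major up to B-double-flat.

diminished fourth

The mediant of Db major is F.
F up to Bbb: letters F→B make it a fourth; 4 semitones makes it diminished.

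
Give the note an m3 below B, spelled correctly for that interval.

B down a major third is G, so the target letter is G.
From B, a minor third is 3 semitones down: G#.

G#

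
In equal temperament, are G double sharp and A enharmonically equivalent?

G## is pitch class 9; A is pitch class 9.
All spellings map to pitch class 9, so they are enharmonically equivalent.

Yes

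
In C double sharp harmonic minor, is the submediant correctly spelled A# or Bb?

Each scale degree takes a distinct letter name. Degree 6 of a scale on C must use the letter A.
A# and Bb are enharmonically the same pitch, but only A# uses the letter A, so it is the correct spelling here.

A#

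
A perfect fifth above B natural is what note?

A fifth above B lands on the letter F.
A perfect fifth spans 7 semitones, so B moves to pitch class 6. On the letter F that is F#.

F#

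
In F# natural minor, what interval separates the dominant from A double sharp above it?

augmented sixth

The dominant of F# natural minor is C#.
C# up to A##: letters C→A make it a sixth; 10 semitones makes it augmented.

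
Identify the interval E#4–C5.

diminished sixth

The letter names run E→C, a span of 5 letter steps, so the interval is some kind of sixth.
E# to C is 7 semitones. A major sixth is 9, so 7 makes it diminished.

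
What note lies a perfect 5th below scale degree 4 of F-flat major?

Scale degree 4 of Fb major is Bbb.
A perfect fifth (7 semitones) below Bbb lands on the letter E, giving Ebb.

Ebb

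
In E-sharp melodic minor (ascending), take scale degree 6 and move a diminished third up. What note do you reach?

Scale degree 6 of E# melodic minor (ascending) is C##.
A diminished third (2 semitones) above C## lands on the letter E, giving E.

E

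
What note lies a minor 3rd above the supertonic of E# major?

A#

The supertonic of E# major is F##.
A minor third (3 semitones) above F## lands on the letter A, giving A#.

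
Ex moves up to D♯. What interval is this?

diminished seventh

Counting letters E–F–G–A–B–C–D gives a seventh.
E##→D# = 9 semitones, 2 narrower than the major seventh (11), so diminished.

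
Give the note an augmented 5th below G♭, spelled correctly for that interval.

Cbb

G down a perfect fifth is C, so the target letter is C.
From Gb, an augmented fifth is 8 semitones down: Cbb.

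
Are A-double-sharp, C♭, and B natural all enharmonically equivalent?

Yes

A## = pitch class 11 and Cb = pitch class 11 and B = pitch class 11 — the same pitch class, so they are enharmonic equivalents.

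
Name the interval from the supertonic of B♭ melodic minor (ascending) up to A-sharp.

augmented sixth

The supertonic of Bb melodic minor (ascending) is C.
C up to A#: letters C→A make it a sixth; 10 semitones makes it augmented.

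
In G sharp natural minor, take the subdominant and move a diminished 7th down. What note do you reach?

D##

The subdominant of G# natural minor is C#.
A diminished seventh (9 semitones) below C# lands on the letter D, giving D##.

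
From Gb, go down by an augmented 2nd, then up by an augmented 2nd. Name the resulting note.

An augmented second down from Gb is Fbb (letter F, 3 semitones down).
An augmented second up from Fbb is Gb (letter G, 3 semitones up).

Gb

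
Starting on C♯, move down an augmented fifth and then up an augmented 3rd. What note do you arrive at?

An augmented fifth down from C# is F (letter F, 8 semitones down).
An augmented third up from F is A# (letter A, 5 semitones up).

A#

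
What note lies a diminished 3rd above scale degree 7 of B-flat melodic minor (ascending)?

Cb

Scale degree 7 of Bb melodic minor (ascending) is A.
A diminished third (2 semitones) above A lands on the letter C, giving Cb.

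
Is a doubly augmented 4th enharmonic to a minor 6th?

A doubly augmented fourth spans 7 semitones; a minor sixth spans 8.
The spans differ, so they are not enharmonic equivalents.

No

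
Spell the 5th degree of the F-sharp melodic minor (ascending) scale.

C#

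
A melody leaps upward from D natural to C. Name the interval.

minor seventh

Counting letters D–E–F–G–A–B–C gives a seventh.
D→C = 10 semitones, 1 narrower than the major seventh (11), so minor.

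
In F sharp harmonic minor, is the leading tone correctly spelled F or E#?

E#

Each scale degree takes a distinct letter name. Degree 7 of a scale on F must use the letter E.
E# and F are enharmonically the same pitch, but only E# uses the letter E, so it is the correct spelling here.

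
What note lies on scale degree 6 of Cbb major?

The Cbb major scale runs Cbb Dbb Ebb Fbb Gbb Abb Bbb.
Degree 6 is Abb.

Abb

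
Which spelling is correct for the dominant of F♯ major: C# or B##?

C#

Each scale degree takes a distinct letter name. Degree 5 of a scale on F must use the letter C.
C# and B## are enharmonically the same pitch, but only C# uses the letter C, so it is the correct spelling here.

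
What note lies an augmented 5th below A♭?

A down a perfect fifth is D, so the target letter is D.
From Ab, an augmented fifth is 8 semitones down: Dbb.

Dbb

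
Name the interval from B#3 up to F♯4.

diminished fifth

Counting letters B–C–D–E–F gives a fifth.
B#→F# = 6 semitones, 1 narrower than the perfect fifth (7), so diminished.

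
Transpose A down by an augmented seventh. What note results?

Bbb

A down a major seventh is Bb, so the target letter is B.
From A, an augmented seventh is 12 semitones down: Bbb.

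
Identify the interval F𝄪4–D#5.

minor sixth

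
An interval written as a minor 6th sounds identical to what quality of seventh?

A minor sixth spans 8 semitones.
A seventh spanning 8 semitones is doubly diminished (the major seventh is 11).

doubly diminished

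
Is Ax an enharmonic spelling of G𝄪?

Two spellings are enharmonically equivalent only if they share a pitch class.
Here A## → 11, G## → 9; 9 ≠ 11, so they are not.

No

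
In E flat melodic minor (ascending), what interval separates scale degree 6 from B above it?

Scale degree 6 of Eb melodic minor (ascending) is C.
C up to B: letters C→B make it a seventh; 11 semitones makes it major.

major seventh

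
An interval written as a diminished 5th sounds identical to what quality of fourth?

A diminished fifth spans 6 semitones.
A fourth spanning 6 semitones is augmented (the perfect fourth is 5).

augmented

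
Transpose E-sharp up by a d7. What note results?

D

A seventh above E lands on the letter D.
A diminished seventh spans 9 semitones, so E# moves to pitch class 2. On the letter D that is D.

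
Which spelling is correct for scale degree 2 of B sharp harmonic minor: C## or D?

Each scale degree takes a distinct letter name. Degree 2 of a scale on B must use the letter C.
C## and D are enharmonically the same pitch, but only C## uses the letter C, so it is the correct spelling here.

C##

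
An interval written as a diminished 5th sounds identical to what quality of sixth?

doubly diminished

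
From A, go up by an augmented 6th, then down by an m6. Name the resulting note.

An augmented sixth up from A is F## (letter F, 10 semitones up).
A minor sixth down from F## is A## (letter A, 8 semitones down).

A##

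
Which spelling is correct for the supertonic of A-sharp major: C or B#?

Each scale degree takes a distinct letter name. Degree 2 of a scale on A must use the letter B.
B# and C are enharmonically the same pitch, but only B# uses the letter B, so it is the correct spelling here.

B#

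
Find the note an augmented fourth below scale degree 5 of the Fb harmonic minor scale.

Gbb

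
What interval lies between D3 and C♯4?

major seventh

Counting letters D–E–F–G–A–B–C gives a seventh.
D→C# = 11 semitones, exactly the major seventh.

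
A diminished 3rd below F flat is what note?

D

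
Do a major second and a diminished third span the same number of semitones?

A major second spans 2 semitones; a diminished third spans 2.
They are enharmonically equivalent.

Yes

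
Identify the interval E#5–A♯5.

perfect fourth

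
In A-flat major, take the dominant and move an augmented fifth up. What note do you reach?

The dominant of Ab major is Eb.
An augmented fifth (8 semitones) above Eb lands on the letter B, giving B.

B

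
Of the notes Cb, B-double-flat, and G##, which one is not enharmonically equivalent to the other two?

In 12-tone equal temperament, enharmonic equivalents share a pitch class. Cb is pitch class 11; Bbb is pitch class 9; G## is pitch class 9.
Bbb and G## share pitch class 9, while Cb is pitch class 11.

Cb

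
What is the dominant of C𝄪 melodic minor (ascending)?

G##

The C## melodic minor (ascending) scale runs C## D## E# F## G## A## B##.
Degree 5 is G##.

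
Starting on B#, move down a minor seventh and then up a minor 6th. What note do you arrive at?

A#

A minor seventh down from B# is C## (letter C, 10 semitones down).
A minor sixth up from C## is A# (letter A, 8 semitones up).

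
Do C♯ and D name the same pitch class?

C# is pitch class 1; D is pitch class 2.
The pitch classes differ (1 vs. 2), so they are not enharmonic equivalents.

No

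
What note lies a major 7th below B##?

A seventh below B lands on the letter C.
A major seventh spans 11 semitones, so B## moves to pitch class 2. On the letter C that is C##.

C##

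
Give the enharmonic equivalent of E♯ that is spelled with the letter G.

Gbb

E# is pitch class 5. The letter G alone is pitch class 7.
To reach pitch class 5 from G requires an offset of -2 semitones, i.e. double flat: Gbb.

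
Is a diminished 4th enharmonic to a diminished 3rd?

No

A diminished fourth spans 4 semitones; a diminished third spans 2.
The spans differ, so they are not enharmonic equivalents.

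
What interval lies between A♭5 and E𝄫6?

Counting letters A–B–C–D–E gives a fifth.
Ab→Ebb = 6 semitones, 1 narrower than the perfect fifth (7), so diminished.

diminished fifth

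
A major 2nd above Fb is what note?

Gb

F up a major second is G, so the target letter is G.
From Fb, a major second is 2 semitones up: Gb.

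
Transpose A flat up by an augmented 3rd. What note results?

A up a major third is C#, so the target letter is C.
From Ab, an augmented third is 5 semitones up: C#.

C#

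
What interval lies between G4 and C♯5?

augmented fourth

The letter names run G→C, a span of 3 letter steps, so the interval is some kind of fourth.
G to C# is 6 semitones. A perfect fourth is 5, so 6 makes it augmented.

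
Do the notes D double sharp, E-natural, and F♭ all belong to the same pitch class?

D## is pitch class 4; E is pitch class 4; Fb is pitch class 4.
All spellings map to pitch class 4, so they are enharmonically equivalent.

Yes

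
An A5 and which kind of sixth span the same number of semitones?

minor

An augmented fifth spans 8 semitones.
A sixth spanning 8 semitones is minor (the major sixth is 9).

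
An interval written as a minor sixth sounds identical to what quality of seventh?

A minor sixth spans 8 semitones.
A seventh spanning 8 semitones is doubly diminished (the major seventh is 11).

doubly diminished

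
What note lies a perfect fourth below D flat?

D down a perfect fourth is A, so the target letter is A.
From Db, a perfect fourth is 5 semitones down: Ab.

Ab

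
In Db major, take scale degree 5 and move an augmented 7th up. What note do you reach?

Scale degree 5 of Db major is Ab.
An augmented seventh (12 semitones) above Ab lands on the letter G, giving G#.

G#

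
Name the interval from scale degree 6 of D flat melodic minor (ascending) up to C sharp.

Scale degree 6 of Db melodic minor (ascending) is Bb.
Bb up to C#: letters B→C make it a second; 3 semitones makes it augmented.

augmented second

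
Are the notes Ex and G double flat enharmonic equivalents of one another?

No

Two spellings are enharmonically equivalent only if they share a pitch class.
Here E## → 6, Gbb → 5; 5 ≠ 6, so they are not.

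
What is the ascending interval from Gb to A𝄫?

minor second

Counting letters G–A gives a second.
Gb→Abb = 1 semitone, 1 narrower than the major second (2), so minor.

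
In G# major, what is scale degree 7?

F##

The G# major scale runs G# A# B# C# D# E# F##.
Degree 7 is F##.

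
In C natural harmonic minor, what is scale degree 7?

B

The C harmonic minor scale runs C D Eb F G Ab B.
Degree 7 is B.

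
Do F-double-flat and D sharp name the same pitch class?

Yes

Fbb is pitch class 3; D# is pitch class 3.
All spellings map to pitch class 3, so they are enharmonically equivalent.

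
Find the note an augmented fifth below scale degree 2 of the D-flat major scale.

Abb

Scale degree 2 of Db major is Eb.
An augmented fifth (8 semitones) below Eb lands on the letter A, giving Abb.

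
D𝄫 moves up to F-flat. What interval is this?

Counting letters D–E–F gives a third.
Dbb→Fb = 4 semitones, exactly the major third.

major third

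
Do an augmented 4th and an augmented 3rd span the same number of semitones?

An augmented fourth spans 6 semitones; an augmented third spans 5.
The spans differ, so they are not enharmonic equivalents.

No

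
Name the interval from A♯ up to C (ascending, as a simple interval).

Counting letters A–B–C gives a third.
A#→C = 2 semitones, 2 narrower than the major third (4), so diminished.

diminished third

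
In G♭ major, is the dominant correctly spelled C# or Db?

Db

Each scale degree takes a distinct letter name. Degree 5 of a scale on G must use the letter D.
Db and C# are enharmonically the same pitch, but only Db uses the letter D, so it is the correct spelling here.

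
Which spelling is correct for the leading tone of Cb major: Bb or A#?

Bb

Each scale degree takes a distinct letter name. Degree 7 of a scale on C must use the letter B.
Bb and A# are enharmonically the same pitch, but only Bb uses the letter B, so it is the correct spelling here.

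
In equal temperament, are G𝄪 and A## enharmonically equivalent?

Two spellings are enharmonically equivalent only if they share a pitch class.
Here G## → 9, A## → 11; 9 ≠ 11, so they are not.

No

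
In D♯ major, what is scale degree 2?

E#

Degree 2 takes the letter 1 step above D, which is E.
In major, degree 2 sits 2 semitones above the tonic. D# + 2 semitones is pitch class 5, spelled on E as E#.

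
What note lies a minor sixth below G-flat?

Bb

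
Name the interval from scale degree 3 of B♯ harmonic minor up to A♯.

perfect fifth

Scale degree 3 of B# harmonic minor is D#.
D# up to A#: letters D→A make it a fifth; 7 semitones makes it perfect.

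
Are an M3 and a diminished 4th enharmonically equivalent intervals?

A major third spans 4 semitones; a diminished fourth spans 4.
They are enharmonically equivalent.

Yes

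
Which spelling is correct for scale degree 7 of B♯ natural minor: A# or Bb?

Each scale degree takes a distinct letter name. Degree 7 of a scale on B must use the letter A.
A# and Bb are enharmonically the same pitch, but only A# uses the letter A, so it is the correct spelling here.

A#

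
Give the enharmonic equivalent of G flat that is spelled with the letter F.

F#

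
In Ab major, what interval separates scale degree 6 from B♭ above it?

Scale degree 6 of Ab major is F.
F up to Bb: letters F→B make it a fourth; 5 semitones makes it perfect.

perfect fourth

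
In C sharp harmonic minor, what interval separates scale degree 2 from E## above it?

Scale degree 2 of C# harmonic minor is D#.
D# up to E##: letters D→E make it a second; 3 semitones makes it augmented.

augmented second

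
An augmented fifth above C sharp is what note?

G##

C up a perfect fifth is G, so the target letter is G.
From C#, an augmented fifth is 8 semitones up: G##.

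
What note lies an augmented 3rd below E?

E down a major third is C, so the target letter is C.
From E, an augmented third is 5 semitones down: Cb.

Cb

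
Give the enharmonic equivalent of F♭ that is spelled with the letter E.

E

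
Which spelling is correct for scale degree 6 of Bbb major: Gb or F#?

Gb

Each scale degree takes a distinct letter name. Degree 6 of a scale on B must use the letter G.
Gb and F# are enharmonically the same pitch, but only Gb uses the letter G, so it is the correct spelling here.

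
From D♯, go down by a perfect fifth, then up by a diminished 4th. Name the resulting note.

A perfect fifth down from D# is G# (letter G, 7 semitones down).
A diminished fourth up from G# is C (letter C, 4 semitones up).

C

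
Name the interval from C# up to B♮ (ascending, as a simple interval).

Counting letters C–D–E–F–G–A–B gives a seventh.
C#→B = 10 semitones, 1 narrower than the major seventh (11), so minor.

minor seventh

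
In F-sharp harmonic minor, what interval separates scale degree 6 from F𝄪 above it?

augmented third

Scale degree 6 of F# harmonic minor is D.
D up to F##: letters D→F make it a third; 5 semitones makes it augmented.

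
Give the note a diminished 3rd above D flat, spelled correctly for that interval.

Fbb

A third above D lands on the letter F.
A diminished third spans 2 semitones, so Db moves to pitch class 3. On the letter F that is Fbb.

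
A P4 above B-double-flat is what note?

Ebb

A fourth above B lands on the letter E.
A perfect fourth spans 5 semitones, so Bbb moves to pitch class 2. On the letter E that is Ebb.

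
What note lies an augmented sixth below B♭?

A sixth below B lands on the letter D.
An augmented sixth spans 10 semitones, so Bb moves to pitch class 0. On the letter D that is Dbb.

Dbb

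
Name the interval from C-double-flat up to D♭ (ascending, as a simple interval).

The letter names run C→D, a span of 1 letter step, so the interval is some kind of second.
Cbb to Db is 3 semitones. A major second is 2, so 3 makes it augmented.

augmented second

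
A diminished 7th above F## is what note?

F up a major seventh is E, so the target letter is E.
From F##, a diminished seventh is 9 semitones up: E.

E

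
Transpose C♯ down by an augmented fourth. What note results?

C down a perfect fourth is G, so the target letter is G.
From C#, an augmented fourth is 6 semitones down: G.

G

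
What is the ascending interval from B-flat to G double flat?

diminished sixth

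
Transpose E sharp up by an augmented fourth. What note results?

A##

E up a perfect fourth is A, so the target letter is A.
From E#, an augmented fourth is 6 semitones up: A##.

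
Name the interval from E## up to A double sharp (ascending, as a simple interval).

Counting letters E–F–G–A gives a fourth.
E##→A## = 5 semitones, exactly the perfect fourth.

perfect fourth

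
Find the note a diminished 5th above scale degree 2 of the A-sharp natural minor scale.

F#

Scale degree 2 of A# natural minor is B#.
A diminished fifth (6 semitones) above B# lands on the letter F, giving F#.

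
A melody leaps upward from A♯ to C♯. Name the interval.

Counting letters A–B–C gives a third.
A#→C# = 3 semitones, 1 narrower than the major third (4), so minor.

minor third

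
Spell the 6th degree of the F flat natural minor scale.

Degree 6 takes the letter 5 steps above F, which is D.
In natural minor, degree 6 sits 8 semitones above the tonic. Fb + 8 semitones is pitch class 0, spelled on D as Dbb.

Dbb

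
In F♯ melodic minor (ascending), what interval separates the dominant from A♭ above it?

The dominant of F# melodic minor (ascending) is C#.
C# up to Ab: letters C→A make it a sixth; 7 semitones makes it diminished.

diminished sixth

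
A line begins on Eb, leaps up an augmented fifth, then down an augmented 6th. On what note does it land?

Db

An augmented fifth up from Eb is B (letter B, 8 semitones up).
An augmented sixth down from B is Db (letter D, 10 semitones down).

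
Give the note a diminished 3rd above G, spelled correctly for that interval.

G up a major third is B, so the target letter is B.
From G, a diminished third is 2 semitones up: Bbb.

Bbb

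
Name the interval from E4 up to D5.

minor seventh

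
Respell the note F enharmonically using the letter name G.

Gbb

F is pitch class 5. The letter G alone is pitch class 7.
To reach pitch class 5 from G requires an offset of -2 semitones, i.e. double flat: Gbb.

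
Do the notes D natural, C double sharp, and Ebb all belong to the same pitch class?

D = pitch class 2 and C## = pitch class 2 and Ebb = pitch class 2 — the same pitch class, so they are enharmonic equivalents.

Yes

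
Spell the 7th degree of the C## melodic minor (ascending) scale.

B##

The C## melodic minor (ascending) scale runs C## D## E# F## G## A## B##.
Degree 7 is B##.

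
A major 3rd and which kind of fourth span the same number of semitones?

diminished

A major third spans 4 semitones.
A fourth spanning 4 semitones is diminished (the perfect fourth is 5).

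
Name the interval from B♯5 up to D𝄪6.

Counting letters B–C–D gives a third.
B#→D## = 4 semitones, exactly the major third.

major third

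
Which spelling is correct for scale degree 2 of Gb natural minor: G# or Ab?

Ab

Each scale degree takes a distinct letter name. Degree 2 of a scale on G must use the letter A.
Ab and G# are enharmonically the same pitch, but only Ab uses the letter A, so it is the correct spelling here.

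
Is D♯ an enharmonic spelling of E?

No

D# is pitch class 3; E is pitch class 4.
The pitch classes differ (3 vs. 4), so they are not enharmonic equivalents.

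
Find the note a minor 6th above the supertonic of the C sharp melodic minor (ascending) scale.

The supertonic of C# melodic minor (ascending) is D#.
A minor sixth (8 semitones) above D# lands on the letter B, giving B.

B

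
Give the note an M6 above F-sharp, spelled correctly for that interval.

F up a major sixth is D, so the target letter is D.
From F#, a major sixth is 9 semitones up: D#.

D#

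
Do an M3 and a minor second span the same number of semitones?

A major third spans 4 semitones; a minor second spans 1.
The spans differ, so they are not enharmonic equivalents.

No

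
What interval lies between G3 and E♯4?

augmented sixth

The letter names run G→E, a span of 5 letter steps, so the interval is some kind of sixth.
G to E# is 10 semitones. A major sixth is 9, so 10 makes it augmented.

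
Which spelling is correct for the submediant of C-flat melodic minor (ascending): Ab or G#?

Ab

Each scale degree takes a distinct letter name. Degree 6 of a scale on C must use the letter A.
Ab and G# are enharmonically the same pitch, but only Ab uses the letter A, so it is the correct spelling here.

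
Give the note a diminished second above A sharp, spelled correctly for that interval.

A second above A lands on the letter B.
A diminished second spans 0 semitones, so A# moves to pitch class 10. On the letter B that is Bb.

Bb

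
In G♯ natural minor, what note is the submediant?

Degree 6 takes the letter 5 steps above G, which is E.
In natural minor, degree 6 sits 8 semitones above the tonic. G# + 8 semitones is pitch class 4, spelled on E as E.

E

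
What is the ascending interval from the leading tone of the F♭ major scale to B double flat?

The leading tone of Fb major is Eb.
Eb up to Bbb: letters E→B make it a fifth; 6 semitones makes it diminished.

diminished fifth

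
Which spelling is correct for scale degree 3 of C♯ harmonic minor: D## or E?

E

Each scale degree takes a distinct letter name. Degree 3 of a scale on C must use the letter E.
E and D## are enharmonically the same pitch, but only E uses the letter E, so it is the correct spelling here.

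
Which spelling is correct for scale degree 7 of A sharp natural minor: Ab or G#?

G#

Each scale degree takes a distinct letter name. Degree 7 of a scale on A must use the letter G.
G# and Ab are enharmonically the same pitch, but only G# uses the letter G, so it is the correct spelling here.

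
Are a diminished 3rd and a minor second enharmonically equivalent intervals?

No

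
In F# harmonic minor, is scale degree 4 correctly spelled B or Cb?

Each scale degree takes a distinct letter name. Degree 4 of a scale on F must use the letter B.
B and Cb are enharmonically the same pitch, but only B uses the letter B, so it is the correct spelling here.

B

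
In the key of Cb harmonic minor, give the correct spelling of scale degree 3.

Ebb

Degree 3 takes the letter 2 steps above C, which is E.
In harmonic minor, degree 3 sits 3 semitones above the tonic. Cb + 3 semitones is pitch class 2, spelled on E as Ebb.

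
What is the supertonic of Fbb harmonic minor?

Degree 2 takes the letter 1 step above F, which is G.
In harmonic minor, degree 2 sits 2 semitones above the tonic. Fbb + 2 semitones is pitch class 5, spelled on G as Gbb.

Gbb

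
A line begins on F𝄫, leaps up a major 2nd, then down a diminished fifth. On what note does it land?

A major second up from Fbb is Gbb (letter G, 2 semitones up).
A diminished fifth down from Gbb is Cb (letter C, 6 semitones down).

Cb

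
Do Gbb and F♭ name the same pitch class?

No

Two spellings are enharmonically equivalent only if they share a pitch class.
Here Gbb → 5, Fb → 4; 4 ≠ 5, so they are not.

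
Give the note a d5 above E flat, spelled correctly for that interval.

Bbb

E up a perfect fifth is B, so the target letter is B.
From Eb, a diminished fifth is 6 semitones up: Bbb.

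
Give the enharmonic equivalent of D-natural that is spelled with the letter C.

C##

Plain C sits 2 semitones below D, so on the letter C the same pitch needs a double sharp: C##.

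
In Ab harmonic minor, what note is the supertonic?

The Ab harmonic minor scale runs Ab Bb Cb Db Eb Fb G.
Degree 2 is Bb.

Bb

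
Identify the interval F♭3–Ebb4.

The letter names run F→E, a span of 6 letter steps, so the interval is some kind of seventh.
Fb to Ebb is 10 semitones. A major seventh is 11, so 10 makes it minor.

minor seventh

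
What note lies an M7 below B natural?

C

B down a major seventh is C, so the target letter is C.
From B, a major seventh is 11 semitones down: C.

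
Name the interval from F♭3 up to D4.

augmented sixth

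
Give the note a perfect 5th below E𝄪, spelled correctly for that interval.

E down a perfect fifth is A, so the target letter is A.
From E##, a perfect fifth is 7 semitones down: A##.

A##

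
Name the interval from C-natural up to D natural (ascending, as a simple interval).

major second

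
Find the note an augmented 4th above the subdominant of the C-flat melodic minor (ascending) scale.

The subdominant of Cb melodic minor (ascending) is Fb.
An augmented fourth (6 semitones) above Fb lands on the letter B, giving Bb.

Bb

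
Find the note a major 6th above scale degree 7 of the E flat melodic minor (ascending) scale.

B

Scale degree 7 of Eb melodic minor (ascending) is D.
A major sixth (9 semitones) above D lands on the letter B, giving B.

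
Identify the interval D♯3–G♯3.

perfect fourth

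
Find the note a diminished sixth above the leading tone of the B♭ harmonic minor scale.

The leading tone of Bb harmonic minor is A.
A diminished sixth (7 semitones) above A lands on the letter F, giving Fb.

Fb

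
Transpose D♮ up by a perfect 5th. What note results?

A fifth above D lands on the letter A.
A perfect fifth spans 7 semitones, so D moves to pitch class 9. On the letter A that is A.

A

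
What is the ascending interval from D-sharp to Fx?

Counting letters D–E–F gives a third.
D#→F## = 4 semitones, exactly the major third.

major third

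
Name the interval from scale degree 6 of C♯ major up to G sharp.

minor seventh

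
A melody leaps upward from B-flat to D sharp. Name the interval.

The letter names run B→D, a span of 2 letter steps, so the interval is some kind of third.
Bb to D# is 5 semitones. A major third is 4, so 5 makes it augmented.

augmented third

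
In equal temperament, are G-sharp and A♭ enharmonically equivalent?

Yes

G# = pitch class 8 and Ab = pitch class 8 — the same pitch class, so they are enharmonic equivalents.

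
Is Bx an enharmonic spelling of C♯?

Yes

B## = pitch class 1 and C# = pitch class 1 — the same pitch class, so they are enharmonic equivalents.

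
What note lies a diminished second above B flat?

Cbb

A second above B lands on the letter C.
A diminished second spans 0 semitones, so Bb moves to pitch class 10. On the letter C that is Cbb.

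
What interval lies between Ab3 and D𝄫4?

diminished fourth

The letter names run A→D, a span of 3 letter steps, so the interval is some kind of fourth.
Ab to Dbb is 4 semitones. A perfect fourth is 5, so 4 makes it diminished.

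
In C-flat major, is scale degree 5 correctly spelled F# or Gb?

Gb

Each scale degree takes a distinct letter name. Degree 5 of a scale on C must use the letter G.
Gb and F# are enharmonically the same pitch, but only Gb uses the letter G, so it is the correct spelling here.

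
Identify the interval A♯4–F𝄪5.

major sixth

Counting letters A–B–C–D–E–F gives a sixth.
A#→F## = 9 semitones, exactly the major sixth.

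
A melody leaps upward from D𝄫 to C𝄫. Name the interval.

Counting letters D–E–F–G–A–B–C gives a seventh.
Dbb→Cbb = 10 semitones, 1 narrower than the major seventh (11), so minor.

minor seventh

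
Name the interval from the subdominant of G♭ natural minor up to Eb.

major third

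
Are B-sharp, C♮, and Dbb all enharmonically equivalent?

B# = pitch class 0 and C = pitch class 0 and Dbb = pitch class 0 — the same pitch class, so they are enharmonic equivalents.

Yes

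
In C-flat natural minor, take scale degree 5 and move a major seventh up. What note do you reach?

Scale degree 5 of Cb natural minor is Gb.
A major seventh (11 semitones) above Gb lands on the letter F, giving F.

F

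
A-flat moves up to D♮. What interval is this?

Counting letters A–B–C–D gives a fourth.
Ab→D = 6 semitones, 1 wider than the perfect fourth (5), so augmented.

augmented fourth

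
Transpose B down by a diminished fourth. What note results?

A fourth below B lands on the letter F.
A diminished fourth spans 4 semitones, so B moves to pitch class 7. On the letter F that is F##.

F##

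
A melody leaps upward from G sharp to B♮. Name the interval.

minor third

Counting letters G–A–B gives a third.
G#→B = 3 semitones, 1 narrower than the major third (4), so minor.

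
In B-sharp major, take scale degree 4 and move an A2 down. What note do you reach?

D

Scale degree 4 of B# major is E#.
An augmented second (3 semitones) below E# lands on the letter D, giving D.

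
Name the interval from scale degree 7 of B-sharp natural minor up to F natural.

diminished sixth

Scale degree 7 of B# natural minor is A#.
A# up to F: letters A→F make it a sixth; 7 semitones makes it diminished.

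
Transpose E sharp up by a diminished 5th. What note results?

B

E up a perfect fifth is B, so the target letter is B.
From E#, a diminished fifth is 6 semitones up: B.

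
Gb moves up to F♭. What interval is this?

Counting letters G–A–B–C–D–E–F gives a seventh.
Gb→Fb = 10 semitones, 1 narrower than the major seventh (11), so minor.

minor seventh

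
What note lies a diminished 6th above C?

Abb

C up a major sixth is A, so the target letter is A.
From C, a diminished sixth is 7 semitones up: Abb.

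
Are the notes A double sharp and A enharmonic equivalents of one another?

Two spellings are enharmonically equivalent only if they share a pitch class.
Here A## → 11, A → 9; 9 ≠ 11, so they are not.

No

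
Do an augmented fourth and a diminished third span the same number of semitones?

No

An augmented fourth spans 6 semitones; a diminished third spans 2.
The spans differ, so they are not enharmonic equivalents.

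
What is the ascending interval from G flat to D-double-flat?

diminished fifth

Counting letters G–A–B–C–D gives a fifth.
Gb→Dbb = 6 semitones, 1 narrower than the perfect fifth (7), so diminished.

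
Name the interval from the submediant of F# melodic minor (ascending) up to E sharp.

The submediant of F# melodic minor (ascending) is D#.
D# up to E#: letters D→E make it a second; 2 semitones makes it major.

major second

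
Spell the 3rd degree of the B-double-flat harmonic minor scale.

Dbb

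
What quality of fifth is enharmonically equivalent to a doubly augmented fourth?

perfect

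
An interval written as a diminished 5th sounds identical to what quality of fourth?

A diminished fifth spans 6 semitones.
A fourth spanning 6 semitones is augmented (the perfect fourth is 5).

augmented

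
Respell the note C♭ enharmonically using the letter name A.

A##

Cb is pitch class 11. The letter A alone is pitch class 9.
To reach pitch class 11 from A requires an offset of +2 semitones, i.e. double sharp: A##.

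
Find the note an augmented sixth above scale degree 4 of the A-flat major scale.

Scale degree 4 of Ab major is Db.
An augmented sixth (10 semitones) above Db lands on the letter B, giving B.

B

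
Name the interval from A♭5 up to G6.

Counting letters A–B–C–D–E–F–G gives a seventh.
Ab→G = 11 semitones, exactly the major seventh.

major seventh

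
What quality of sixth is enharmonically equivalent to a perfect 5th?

diminished

A perfect fifth spans 7 semitones.
A sixth spanning 7 semitones is diminished (the major sixth is 9).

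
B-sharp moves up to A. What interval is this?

Counting letters B–C–D–E–F–G–A gives a seventh.
B#→A = 9 semitones, 2 narrower than the major seventh (11), so diminished.

diminished seventh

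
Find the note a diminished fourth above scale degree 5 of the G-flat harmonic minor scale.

Gbb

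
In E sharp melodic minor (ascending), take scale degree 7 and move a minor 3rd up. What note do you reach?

F##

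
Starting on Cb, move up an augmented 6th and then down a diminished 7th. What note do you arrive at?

B#

An augmented sixth up from Cb is A (letter A, 10 semitones up).
A diminished seventh down from A is B# (letter B, 9 semitones down).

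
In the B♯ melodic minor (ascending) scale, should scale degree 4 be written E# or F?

E#

Each scale degree takes a distinct letter name. Degree 4 of a scale on B must use the letter E.
E# and F are enharmonically the same pitch, but only E# uses the letter E, so it is the correct spelling here.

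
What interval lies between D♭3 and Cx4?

doubly augmented seventh

Counting letters D–E–F–G–A–B–C gives a seventh.
Db→C## = 13 semitones, 2 wider than the major seventh (11), so doubly augmented.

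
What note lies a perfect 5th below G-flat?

G down a perfect fifth is C, so the target letter is C.
From Gb, a perfect fifth is 7 semitones down: Cb.

Cb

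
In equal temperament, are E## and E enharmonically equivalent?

E## is pitch class 6; E is pitch class 4.
The pitch classes differ (6 vs. 4), so they are not enharmonic equivalents.

No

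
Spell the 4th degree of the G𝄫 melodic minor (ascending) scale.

Cbb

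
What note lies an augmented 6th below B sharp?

A sixth below B lands on the letter D.
An augmented sixth spans 10 semitones, so B# moves to pitch class 2. On the letter D that is D.

D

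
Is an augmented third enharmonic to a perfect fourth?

Yes

An augmented third spans 5 semitones; a perfect fourth spans 5.
They are enharmonically equivalent.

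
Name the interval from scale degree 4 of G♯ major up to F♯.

perfect fourth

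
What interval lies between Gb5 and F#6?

Counting letters G–A–B–C–D–E–F gives a seventh.
Gb→F# = 12 semitones, 1 wider than the major seventh (11), so augmented.

augmented seventh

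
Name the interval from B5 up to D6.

The letter names run B→D, a span of 2 letter steps, so the interval is some kind of third.
B to D is 3 semitones. A major third is 4, so 3 makes it minor.

minor third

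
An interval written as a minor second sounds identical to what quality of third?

A minor second spans 1 semitone.
A third spanning 1 semitone is doubly diminished (the major third is 4).

doubly diminished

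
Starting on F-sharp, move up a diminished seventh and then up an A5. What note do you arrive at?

A diminished seventh up from F# is Eb (letter E, 9 semitones up).
An augmented fifth up from Eb is B (letter B, 8 semitones up).

B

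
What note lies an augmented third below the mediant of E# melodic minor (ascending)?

The mediant of E# melodic minor (ascending) is G#.
An augmented third (5 semitones) below G# lands on the letter E, giving Eb.

Eb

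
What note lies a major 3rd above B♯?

D##

B up a major third is D#, so the target letter is D.
From B#, a major third is 4 semitones up: D##.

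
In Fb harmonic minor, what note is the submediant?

The Fb harmonic minor scale runs Fb Gb Abb Bbb Cb Dbb Eb.
Degree 6 is Dbb.

Dbb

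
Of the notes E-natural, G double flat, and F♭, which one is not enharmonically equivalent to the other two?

In 12-tone equal temperament, enharmonic equivalents share a pitch class. E is pitch class 4; Gbb is pitch class 5; Fb is pitch class 4.
E and Fb share pitch class 4, while Gbb is pitch class 5.

Gbb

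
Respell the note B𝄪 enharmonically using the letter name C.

B## is pitch class 1. The letter C alone is pitch class 0.
To reach pitch class 1 from C requires an offset of +1 semitone, i.e. sharp: C#.

C#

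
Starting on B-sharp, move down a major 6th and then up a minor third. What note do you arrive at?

A major sixth down from B# is D# (letter D, 9 semitones down).
A minor third up from D# is F# (letter F, 3 semitones up).

F#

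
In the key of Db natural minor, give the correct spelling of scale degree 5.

Degree 5 takes the letter 4 steps above D, which is A.
In natural minor, degree 5 sits 7 semitones above the tonic. Db + 7 semitones is pitch class 8, spelled on A as Ab.

Ab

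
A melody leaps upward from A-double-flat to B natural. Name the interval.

Counting letters A–B gives a second.
Abb→B = 4 semitones, 2 wider than the major second (2), so doubly augmented.

doubly augmented second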